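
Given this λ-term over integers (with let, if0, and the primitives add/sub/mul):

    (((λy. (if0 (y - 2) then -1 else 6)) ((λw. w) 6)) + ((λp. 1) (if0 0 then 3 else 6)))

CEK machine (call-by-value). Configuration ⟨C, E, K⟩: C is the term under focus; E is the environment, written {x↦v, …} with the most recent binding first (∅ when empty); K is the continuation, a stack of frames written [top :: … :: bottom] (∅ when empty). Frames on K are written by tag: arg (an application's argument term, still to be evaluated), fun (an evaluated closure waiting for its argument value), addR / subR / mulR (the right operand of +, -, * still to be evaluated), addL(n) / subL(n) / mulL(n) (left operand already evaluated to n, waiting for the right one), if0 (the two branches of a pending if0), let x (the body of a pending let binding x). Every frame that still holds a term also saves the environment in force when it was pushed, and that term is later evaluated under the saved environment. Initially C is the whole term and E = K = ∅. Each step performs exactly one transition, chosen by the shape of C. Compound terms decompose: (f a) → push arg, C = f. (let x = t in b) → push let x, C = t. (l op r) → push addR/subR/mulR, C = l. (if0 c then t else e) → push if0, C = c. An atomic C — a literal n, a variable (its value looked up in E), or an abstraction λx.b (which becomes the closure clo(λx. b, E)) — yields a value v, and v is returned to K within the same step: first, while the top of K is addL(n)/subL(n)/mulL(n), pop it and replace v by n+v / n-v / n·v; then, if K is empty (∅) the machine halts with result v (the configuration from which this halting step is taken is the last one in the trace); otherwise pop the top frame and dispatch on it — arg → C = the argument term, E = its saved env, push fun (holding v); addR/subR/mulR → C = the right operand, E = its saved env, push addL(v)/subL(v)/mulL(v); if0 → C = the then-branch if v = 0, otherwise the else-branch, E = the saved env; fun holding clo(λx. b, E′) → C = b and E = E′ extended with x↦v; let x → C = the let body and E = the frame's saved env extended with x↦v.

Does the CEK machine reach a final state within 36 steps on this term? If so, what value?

0. [C=(((λy. (if0 (y - 2) then -1 else 6)) ((λw. w) 6)) + ((λp. 1) (if0 0 then 3 else 6))) | E=∅ | K=∅]
1. [C=((λy. (if0 (y - 2) then -1 else 6)) ((λw. w) 6)) | E=∅ | K=[addR]]
2. [C=(λy. (if0 (y - 2) then -1 else 6)) | E=∅ | K=[arg :: addR]]
3. [C=((λw. w) 6) | E=∅ | K=[fun :: addR]]
4. [C=(λw. w) | E=∅ | K=[arg :: fun :: addR]]
5. [C=6 | E=∅ | K=[fun :: fun :: addR]]
6. [C=w | E={w↦6} | K=[fun :: addR]]
7. [C=(if0 (y - 2) then -1 else 6) | E={y↦6} | K=[addR]]
8. [C=(y - 2) | E={y↦6} | K=[if0 :: addR]]
9. [C=y | E={y↦6} | K=[subR :: if0 :: addR]]
10. [C=2 | E={y↦6} | K=[subL(6) :: if0 :: addR]]
11. [C=6 | E={y↦6} | K=[addR]]
12. [C=((λp. 1) (if0 0 then 3 else 6)) | E=∅ | K=[addL(6)]]
13. [C=(λp. 1) | E=∅ | K=[arg :: addL(6)]]
14. [C=(if0 0 then 3 else 6) | E=∅ | K=[fun :: addL(6)]]
15. [C=0 | E=∅ | K=[if0 :: fun :: addL(6)]]
16. [C=3 | E=∅ | K=[fun :: addL(6)]]
17. [C=1 | E={p↦3} | K=[addL(6)]]
→ final value 7

Answer: 7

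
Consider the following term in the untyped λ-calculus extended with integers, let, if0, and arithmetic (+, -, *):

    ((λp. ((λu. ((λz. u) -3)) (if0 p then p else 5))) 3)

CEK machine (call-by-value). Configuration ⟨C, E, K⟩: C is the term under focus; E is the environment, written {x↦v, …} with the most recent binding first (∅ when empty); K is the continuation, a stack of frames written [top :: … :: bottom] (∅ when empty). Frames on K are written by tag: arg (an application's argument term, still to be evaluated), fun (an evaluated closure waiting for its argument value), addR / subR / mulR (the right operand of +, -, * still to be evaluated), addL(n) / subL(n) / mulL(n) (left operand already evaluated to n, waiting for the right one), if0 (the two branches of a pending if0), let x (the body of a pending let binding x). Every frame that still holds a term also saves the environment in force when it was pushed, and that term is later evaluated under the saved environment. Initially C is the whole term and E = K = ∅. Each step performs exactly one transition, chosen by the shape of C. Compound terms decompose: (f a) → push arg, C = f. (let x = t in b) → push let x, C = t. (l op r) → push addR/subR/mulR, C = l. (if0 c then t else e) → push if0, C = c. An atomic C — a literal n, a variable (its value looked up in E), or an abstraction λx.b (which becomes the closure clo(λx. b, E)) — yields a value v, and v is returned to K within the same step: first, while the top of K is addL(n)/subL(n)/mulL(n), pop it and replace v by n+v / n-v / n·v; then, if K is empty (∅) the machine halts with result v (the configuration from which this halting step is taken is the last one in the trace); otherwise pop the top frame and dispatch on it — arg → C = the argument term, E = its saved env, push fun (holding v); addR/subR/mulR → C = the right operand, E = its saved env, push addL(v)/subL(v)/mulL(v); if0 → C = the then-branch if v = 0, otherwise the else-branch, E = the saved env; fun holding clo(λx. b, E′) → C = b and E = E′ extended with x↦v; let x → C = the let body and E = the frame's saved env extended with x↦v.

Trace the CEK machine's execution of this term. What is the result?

t=0: ⟨C=((λp. ((λu. ((λz. u) -3)) (if0 p then p else 5))) 3); E=∅; K=∅⟩
t=1: ⟨C=(λp. ((λu. ((λz. u) -3)) (if0 p then p else 5))); E=∅; K=[arg]⟩
t=2: ⟨C=3; E=∅; K=[fun]⟩
t=3: ⟨C=((λu. ((λz. u) -3)) (if0 p then p else 5)); E={p↦3}; K=∅⟩
t=4: ⟨C=(λu. ((λz. u) -3)); E={p↦3}; K=[arg]⟩
t=5: ⟨C=(if0 p then p else 5); E={p↦3}; K=[fun]⟩
t=6: ⟨C=p; E={p↦3}; K=[if0 :: fun]⟩
t=7: ⟨C=5; E={p↦3}; K=[fun]⟩
t=8: ⟨C=((λz. u) -3); E={u↦5, p↦3}; K=∅⟩
t=9: ⟨C=(λz. u); E={u↦5, p↦3}; K=[arg]⟩
t=10: ⟨C=-3; E={u↦5, p↦3}; K=[fun]⟩
t=11: ⟨C=u; E={z↦-3, u↦5, p↦3}; K=∅⟩
→ final value 5

Answer: 5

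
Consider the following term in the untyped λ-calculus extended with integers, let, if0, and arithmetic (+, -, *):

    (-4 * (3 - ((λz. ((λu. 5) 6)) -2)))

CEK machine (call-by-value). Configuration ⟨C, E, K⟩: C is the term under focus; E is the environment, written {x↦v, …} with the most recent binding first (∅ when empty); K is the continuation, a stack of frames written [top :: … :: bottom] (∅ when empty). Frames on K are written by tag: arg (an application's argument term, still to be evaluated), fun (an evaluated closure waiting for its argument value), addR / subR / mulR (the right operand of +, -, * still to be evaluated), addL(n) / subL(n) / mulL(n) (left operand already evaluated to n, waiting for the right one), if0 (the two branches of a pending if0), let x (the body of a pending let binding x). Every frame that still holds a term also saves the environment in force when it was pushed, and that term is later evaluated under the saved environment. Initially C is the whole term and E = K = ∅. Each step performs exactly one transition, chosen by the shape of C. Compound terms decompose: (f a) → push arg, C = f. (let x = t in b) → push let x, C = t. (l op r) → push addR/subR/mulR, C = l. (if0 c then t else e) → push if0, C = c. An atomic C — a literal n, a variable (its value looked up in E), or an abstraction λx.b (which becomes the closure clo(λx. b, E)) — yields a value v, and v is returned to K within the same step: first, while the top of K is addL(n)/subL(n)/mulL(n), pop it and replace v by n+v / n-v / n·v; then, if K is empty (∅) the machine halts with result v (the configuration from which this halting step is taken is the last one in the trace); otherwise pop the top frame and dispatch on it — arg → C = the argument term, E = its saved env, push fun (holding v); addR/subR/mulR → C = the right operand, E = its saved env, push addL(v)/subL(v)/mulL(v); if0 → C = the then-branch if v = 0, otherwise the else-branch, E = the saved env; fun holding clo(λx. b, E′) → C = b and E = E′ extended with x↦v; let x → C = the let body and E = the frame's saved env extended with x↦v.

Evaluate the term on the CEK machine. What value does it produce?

[0] <C=(-4 * (3 - ((λz. ((λu. 5) 6)) -2))), E=∅, K=∅>
[1] <C=-4, E=∅, K=[mulR]>
[2] <C=(3 - ((λz. ((λu. 5) 6)) -2)), E=∅, K=[mulL(-4)]>
[3] <C=3, E=∅, K=[subR :: mulL(-4)]>
[4] <C=((λz. ((λu. 5) 6)) -2), E=∅, K=[subL(3) :: mulL(-4)]>
[5] <C=(λz. ((λu. 5) 6)), E=∅, K=[arg :: subL(3) :: mulL(-4)]>
[6] <C=-2, E=∅, K=[fun :: subL(3) :: mulL(-4)]>
[7] <C=((λu. 5) 6), E={z↦-2}, K=[subL(3) :: mulL(-4)]>
[8] <C=(λu. 5), E={z↦-2}, K=[arg :: subL(3) :: mulL(-4)]>
[9] <C=6, E={z↦-2}, K=[fun :: subL(3) :: mulL(-4)]>
[10] <C=5, E={u↦6, z↦-2}, K=[subL(3) :: mulL(-4)]>
→ final value 8

Answer: 8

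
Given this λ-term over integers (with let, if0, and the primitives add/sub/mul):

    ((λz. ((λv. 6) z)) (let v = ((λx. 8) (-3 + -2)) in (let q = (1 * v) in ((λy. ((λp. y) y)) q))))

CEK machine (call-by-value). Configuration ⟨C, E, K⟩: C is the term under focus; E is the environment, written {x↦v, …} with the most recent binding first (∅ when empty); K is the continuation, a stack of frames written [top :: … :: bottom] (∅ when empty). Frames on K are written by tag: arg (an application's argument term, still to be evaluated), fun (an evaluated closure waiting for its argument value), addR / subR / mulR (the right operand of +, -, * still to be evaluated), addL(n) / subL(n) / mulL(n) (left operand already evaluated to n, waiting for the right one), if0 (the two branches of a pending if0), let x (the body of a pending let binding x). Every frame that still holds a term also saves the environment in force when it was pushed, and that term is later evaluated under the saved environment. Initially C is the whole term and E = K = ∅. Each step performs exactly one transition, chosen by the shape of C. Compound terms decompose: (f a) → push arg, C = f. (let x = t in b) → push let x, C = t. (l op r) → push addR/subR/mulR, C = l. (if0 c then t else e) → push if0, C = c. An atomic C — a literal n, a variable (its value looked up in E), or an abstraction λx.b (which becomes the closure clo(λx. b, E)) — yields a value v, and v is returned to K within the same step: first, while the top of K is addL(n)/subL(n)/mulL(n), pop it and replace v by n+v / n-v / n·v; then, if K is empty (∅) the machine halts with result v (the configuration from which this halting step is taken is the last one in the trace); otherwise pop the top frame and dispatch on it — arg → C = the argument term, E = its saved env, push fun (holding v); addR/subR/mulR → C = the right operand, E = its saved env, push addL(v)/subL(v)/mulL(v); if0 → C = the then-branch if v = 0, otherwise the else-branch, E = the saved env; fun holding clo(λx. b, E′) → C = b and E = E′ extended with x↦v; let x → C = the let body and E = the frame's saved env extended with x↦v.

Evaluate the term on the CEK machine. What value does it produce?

Answer: 6

Machine steps:
[0] <C=((λz. ((λv. 6) z)) (let v = ((λx. 8) (-3 + -2)) in (let q = (1 * v) in ((λy. ((λp. y) y)) q)))), E=∅, K=∅>
[1] <C=(λz. ((λv. 6) z)), E=∅, K=[arg]>
[2] <C=(let v = ((λx. 8) (-3 + -2)) in (let q = (1 * v) in ((λy. ((λp. y) y)) q))), E=∅, K=[fun]>
[3] <C=((λx. 8) (-3 + -2)), E=∅, K=[let v :: fun]>
[4] <C=(λx. 8), E=∅, K=[arg :: let v :: fun]>
[5] <C=(-3 + -2), E=∅, K=[fun :: let v :: fun]>
[6] <C=-3, E=∅, K=[addR :: fun :: let v :: fun]>
[7] <C=-2, E=∅, K=[addL(-3) :: fun :: let v :: fun]>
[8] <C=8, E={x↦-5}, K=[let v :: fun]>
[9] <C=(let q = (1 * v) in ((λy. ((λp. y) y)) q)), E={v↦8}, K=[fun]>
[10] <C=(1 * v), E={v↦8}, K=[let q :: fun]>
[11] <C=1, E={v↦8}, K=[mulR :: let q :: fun]>
[12] <C=v, E={v↦8}, K=[mulL(1) :: let q :: fun]>
[13] <C=((λy. ((λp. y) y)) q), E={q↦8, v↦8}, K=[fun]>
[14] <C=(λy. ((λp. y) y)), E={q↦8, v↦8}, K=[arg :: fun]>
[15] <C=q, E={q↦8, v↦8}, K=[fun :: fun]>
[16] <C=((λp. y) y), E={y↦8, q↦8, v↦8}, K=[fun]>
[17] <C=(λp. y), E={y↦8, q↦8, v↦8}, K=[arg :: fun]>
[18] <C=y, E={y↦8, q↦8, v↦8}, K=[fun :: fun]>
[19] <C=y, E={p↦8, y↦8, q↦8, v↦8}, K=[fun]>
[20] <C=((λv. 6) z), E={z↦8}, K=∅>
[21] <C=(λv. 6), E={z↦8}, K=[arg]>
[22] <C=z, E={z↦8}, K=[fun]>
[23] <C=6, E={v↦8, z↦8}, K=∅>
→ final value 6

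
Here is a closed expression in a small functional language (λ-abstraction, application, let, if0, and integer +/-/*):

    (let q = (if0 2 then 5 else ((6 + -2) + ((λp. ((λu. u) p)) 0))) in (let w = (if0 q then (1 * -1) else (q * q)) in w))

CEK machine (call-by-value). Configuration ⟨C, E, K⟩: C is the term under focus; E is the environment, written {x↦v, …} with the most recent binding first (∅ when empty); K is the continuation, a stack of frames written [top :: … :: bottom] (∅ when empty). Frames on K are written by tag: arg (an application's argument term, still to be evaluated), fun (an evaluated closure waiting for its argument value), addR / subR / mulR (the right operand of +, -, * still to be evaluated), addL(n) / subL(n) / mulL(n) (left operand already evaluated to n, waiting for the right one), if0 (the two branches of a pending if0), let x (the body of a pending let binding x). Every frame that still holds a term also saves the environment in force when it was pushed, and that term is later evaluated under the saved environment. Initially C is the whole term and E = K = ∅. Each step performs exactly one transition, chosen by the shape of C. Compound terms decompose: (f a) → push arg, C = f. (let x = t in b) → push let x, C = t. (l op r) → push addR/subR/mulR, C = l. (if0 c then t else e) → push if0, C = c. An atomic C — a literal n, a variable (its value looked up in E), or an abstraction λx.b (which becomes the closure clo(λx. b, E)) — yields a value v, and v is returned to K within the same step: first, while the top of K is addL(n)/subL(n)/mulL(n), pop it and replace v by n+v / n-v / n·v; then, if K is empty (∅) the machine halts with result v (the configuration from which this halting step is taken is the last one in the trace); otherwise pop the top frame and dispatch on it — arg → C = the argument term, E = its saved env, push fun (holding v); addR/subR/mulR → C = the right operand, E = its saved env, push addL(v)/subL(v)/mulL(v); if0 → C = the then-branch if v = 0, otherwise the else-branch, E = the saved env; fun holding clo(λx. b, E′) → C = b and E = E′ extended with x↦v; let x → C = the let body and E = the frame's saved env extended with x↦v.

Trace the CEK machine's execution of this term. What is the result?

Answer: 16

Execution trace:
t=0: <C=(let q = (if0 2 then 5 else ((6 + -2) + ((λp. ((λu. u) p)) 0))) in (let w = (if0 q then (1 * -1) else (q * q)) in w)), E=∅, K=∅>
t=1: <C=(if0 2 then 5 else ((6 + -2) + ((λp. ((λu. u) p)) 0))), E=∅, K=[let q]>
t=2: <C=2, E=∅, K=[if0 :: let q]>
t=3: <C=((6 + -2) + ((λp. ((λu. u) p)) 0)), E=∅, K=[let q]>
t=4: <C=(6 + -2), E=∅, K=[addR :: let q]>
t=5: <C=6, E=∅, K=[addR :: addR :: let q]>
t=6: <C=-2, E=∅, K=[addL(6) :: addR :: let q]>
t=7: <C=((λp. ((λu. u) p)) 0), E=∅, K=[addL(4) :: let q]>
t=8: <C=(λp. ((λu. u) p)), E=∅, K=[arg :: addL(4) :: let q]>
t=9: <C=0, E=∅, K=[fun :: addL(4) :: let q]>
t=10: <C=((λu. u) p), E={p↦0}, K=[addL(4) :: let q]>
t=11: <C=(λu. u), E={p↦0}, K=[arg :: addL(4) :: let q]>
t=12: <C=p, E={p↦0}, K=[fun :: addL(4) :: let q]>
t=13: <C=u, E={u↦0, p↦0}, K=[addL(4) :: let q]>
t=14: <C=(let w = (if0 q then (1 * -1) else (q * q)) in w), E={q↦4}, K=∅>
t=15: <C=(if0 q then (1 * -1) else (q * q)), E={q↦4}, K=[let w]>
t=16: <C=q, E={q↦4}, K=[if0 :: let w]>
t=17: <C=(q * q), E={q↦4}, K=[let w]>
t=18: <C=q, E={q↦4}, K=[mulR :: let w]>
t=19: <C=q, E={q↦4}, K=[mulL(4) :: let w]>
t=20: <C=w, E={w↦16, q↦4}, K=∅>
→ final value 16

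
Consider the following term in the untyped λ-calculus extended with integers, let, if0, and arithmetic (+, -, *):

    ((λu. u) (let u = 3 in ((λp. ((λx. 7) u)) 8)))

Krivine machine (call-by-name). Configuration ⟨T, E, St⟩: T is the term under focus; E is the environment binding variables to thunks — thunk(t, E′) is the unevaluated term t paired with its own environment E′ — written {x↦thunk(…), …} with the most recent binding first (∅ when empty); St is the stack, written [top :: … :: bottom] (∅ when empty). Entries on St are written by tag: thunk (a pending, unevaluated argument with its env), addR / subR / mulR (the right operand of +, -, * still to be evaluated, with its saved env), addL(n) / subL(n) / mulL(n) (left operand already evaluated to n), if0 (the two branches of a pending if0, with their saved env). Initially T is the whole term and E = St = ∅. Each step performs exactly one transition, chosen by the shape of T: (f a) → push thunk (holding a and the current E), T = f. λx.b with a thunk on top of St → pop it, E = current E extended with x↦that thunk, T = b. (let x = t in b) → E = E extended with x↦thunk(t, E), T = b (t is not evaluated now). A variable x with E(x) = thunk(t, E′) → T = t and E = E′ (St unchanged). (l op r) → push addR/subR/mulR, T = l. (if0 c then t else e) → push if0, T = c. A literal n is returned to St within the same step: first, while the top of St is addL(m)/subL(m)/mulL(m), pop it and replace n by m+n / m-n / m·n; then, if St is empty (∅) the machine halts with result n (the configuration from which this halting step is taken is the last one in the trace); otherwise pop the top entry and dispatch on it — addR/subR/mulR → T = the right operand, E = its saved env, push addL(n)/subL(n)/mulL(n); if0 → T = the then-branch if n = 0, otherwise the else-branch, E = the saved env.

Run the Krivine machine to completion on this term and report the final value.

step 0: <T=((λu. u) (let u = 3 in ((λp. ((λx. 7) u)) 8))), E=∅, St=∅>
step 1: <T=(λu. u), E=∅, St=[thunk]>
step 2: <T=u, E={u↦thunk((let u = 3 in ((λp. ((λx. 7) u)) 8)), ∅)}, St=∅>
step 3: <T=(let u = 3 in ((λp. ((λx. 7) u)) 8)), E=∅, St=∅>
step 4: <T=((λp. ((λx. 7) u)) 8), E={u↦thunk(3, ∅)}, St=∅>
step 5: <T=(λp. ((λx. 7) u)), E={u↦thunk(3, ∅)}, St=[thunk]>
step 6: <T=((λx. 7) u), E={p↦thunk(8, {u↦thunk(3, ∅)}), u↦thunk(3, ∅)}, St=∅>
step 7: <T=(λx. 7), E={p↦thunk(8, {u↦thunk(3, ∅)}), u↦thunk(3, ∅)}, St=[thunk]>
step 8: <T=7, E={x↦thunk(u, {p↦thunk(8, {u↦thunk(3, ∅)}), u↦thunk(3, ∅)}), p↦thunk(8, {u↦thunk(3, ∅)}), u↦thunk(3, ∅)}, St=∅>
→ final value 7

Answer: 7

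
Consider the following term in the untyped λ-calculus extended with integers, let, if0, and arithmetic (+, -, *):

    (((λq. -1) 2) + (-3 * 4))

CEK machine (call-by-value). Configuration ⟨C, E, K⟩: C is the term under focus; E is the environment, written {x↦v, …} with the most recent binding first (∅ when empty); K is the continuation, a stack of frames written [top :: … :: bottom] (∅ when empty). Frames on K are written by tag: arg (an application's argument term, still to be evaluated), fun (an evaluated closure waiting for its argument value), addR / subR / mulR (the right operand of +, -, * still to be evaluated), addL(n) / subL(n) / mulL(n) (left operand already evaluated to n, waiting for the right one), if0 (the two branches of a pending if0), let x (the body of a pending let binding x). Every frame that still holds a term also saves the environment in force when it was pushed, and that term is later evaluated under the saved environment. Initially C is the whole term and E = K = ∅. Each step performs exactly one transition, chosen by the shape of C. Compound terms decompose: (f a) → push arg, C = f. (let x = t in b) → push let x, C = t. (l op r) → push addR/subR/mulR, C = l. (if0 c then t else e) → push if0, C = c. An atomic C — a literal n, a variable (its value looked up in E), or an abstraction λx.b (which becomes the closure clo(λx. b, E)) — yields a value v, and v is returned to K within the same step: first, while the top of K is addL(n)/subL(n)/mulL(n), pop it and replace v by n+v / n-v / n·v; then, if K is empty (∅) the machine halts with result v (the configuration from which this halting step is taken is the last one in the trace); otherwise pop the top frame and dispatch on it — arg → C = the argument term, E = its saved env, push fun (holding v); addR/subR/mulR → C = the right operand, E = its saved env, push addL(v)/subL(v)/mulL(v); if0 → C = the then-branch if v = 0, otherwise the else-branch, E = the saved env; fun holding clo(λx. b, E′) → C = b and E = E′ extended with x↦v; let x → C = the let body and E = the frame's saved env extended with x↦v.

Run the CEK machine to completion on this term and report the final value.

Answer: -13

Execution trace:
[0] ⟨C=(((λq. -1) 2) + (-3 * 4)); E=∅; K=∅⟩
[1] ⟨C=((λq. -1) 2); E=∅; K=[addR]⟩
[2] ⟨C=(λq. -1); E=∅; K=[arg :: addR]⟩
[3] ⟨C=2; E=∅; K=[fun :: addR]⟩
[4] ⟨C=-1; E={q↦2}; K=[addR]⟩
[5] ⟨C=(-3 * 4); E=∅; K=[addL(-1)]⟩
[6] ⟨C=-3; E=∅; K=[mulR :: addL(-1)]⟩
[7] ⟨C=4; E=∅; K=[mulL(-3) :: addL(-1)]⟩
→ final value -13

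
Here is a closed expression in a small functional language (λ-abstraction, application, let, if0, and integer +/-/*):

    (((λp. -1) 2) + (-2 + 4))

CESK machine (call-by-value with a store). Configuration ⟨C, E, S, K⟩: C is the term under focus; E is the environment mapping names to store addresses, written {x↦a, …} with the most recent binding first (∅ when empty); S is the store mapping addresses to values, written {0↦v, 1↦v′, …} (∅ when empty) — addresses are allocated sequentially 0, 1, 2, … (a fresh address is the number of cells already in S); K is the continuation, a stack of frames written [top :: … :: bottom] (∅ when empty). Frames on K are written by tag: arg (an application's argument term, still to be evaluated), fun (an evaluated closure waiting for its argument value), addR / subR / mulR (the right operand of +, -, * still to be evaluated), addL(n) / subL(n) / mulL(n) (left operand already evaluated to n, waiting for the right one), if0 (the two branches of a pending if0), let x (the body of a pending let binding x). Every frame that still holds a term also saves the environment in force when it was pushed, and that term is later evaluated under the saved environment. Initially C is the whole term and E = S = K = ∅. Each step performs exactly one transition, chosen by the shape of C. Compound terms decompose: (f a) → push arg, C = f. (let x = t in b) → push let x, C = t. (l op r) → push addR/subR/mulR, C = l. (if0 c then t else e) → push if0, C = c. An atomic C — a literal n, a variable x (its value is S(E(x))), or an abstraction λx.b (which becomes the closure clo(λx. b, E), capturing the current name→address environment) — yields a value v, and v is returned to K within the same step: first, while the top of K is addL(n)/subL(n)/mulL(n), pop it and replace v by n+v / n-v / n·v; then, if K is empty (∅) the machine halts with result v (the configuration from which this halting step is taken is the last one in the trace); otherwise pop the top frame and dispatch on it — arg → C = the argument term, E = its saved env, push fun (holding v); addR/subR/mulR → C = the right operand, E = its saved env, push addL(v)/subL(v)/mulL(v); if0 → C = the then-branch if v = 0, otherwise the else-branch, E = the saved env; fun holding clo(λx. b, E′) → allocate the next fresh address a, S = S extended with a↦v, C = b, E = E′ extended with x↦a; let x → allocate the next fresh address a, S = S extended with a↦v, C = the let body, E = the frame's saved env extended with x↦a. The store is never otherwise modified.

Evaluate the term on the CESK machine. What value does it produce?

step 0: <C=(((λp. -1) 2) + (-2 + 4)), E=∅, S=∅, K=∅>
step 1: <C=((λp. -1) 2), E=∅, S=∅, K=[addR]>
step 2: <C=(λp. -1), E=∅, S=∅, K=[arg :: addR]>
step 3: <C=2, E=∅, S=∅, K=[fun :: addR]>
step 4: <C=-1, E={p↦0}, S={0↦2}, K=[addR]>
step 5: <C=(-2 + 4), E=∅, S={0↦2}, K=[addL(-1)]>
step 6: <C=-2, E=∅, S={0↦2}, K=[addR :: addL(-1)]>
step 7: <C=4, E=∅, S={0↦2}, K=[addL(-2) :: addL(-1)]>
→ final value 1

Answer: 1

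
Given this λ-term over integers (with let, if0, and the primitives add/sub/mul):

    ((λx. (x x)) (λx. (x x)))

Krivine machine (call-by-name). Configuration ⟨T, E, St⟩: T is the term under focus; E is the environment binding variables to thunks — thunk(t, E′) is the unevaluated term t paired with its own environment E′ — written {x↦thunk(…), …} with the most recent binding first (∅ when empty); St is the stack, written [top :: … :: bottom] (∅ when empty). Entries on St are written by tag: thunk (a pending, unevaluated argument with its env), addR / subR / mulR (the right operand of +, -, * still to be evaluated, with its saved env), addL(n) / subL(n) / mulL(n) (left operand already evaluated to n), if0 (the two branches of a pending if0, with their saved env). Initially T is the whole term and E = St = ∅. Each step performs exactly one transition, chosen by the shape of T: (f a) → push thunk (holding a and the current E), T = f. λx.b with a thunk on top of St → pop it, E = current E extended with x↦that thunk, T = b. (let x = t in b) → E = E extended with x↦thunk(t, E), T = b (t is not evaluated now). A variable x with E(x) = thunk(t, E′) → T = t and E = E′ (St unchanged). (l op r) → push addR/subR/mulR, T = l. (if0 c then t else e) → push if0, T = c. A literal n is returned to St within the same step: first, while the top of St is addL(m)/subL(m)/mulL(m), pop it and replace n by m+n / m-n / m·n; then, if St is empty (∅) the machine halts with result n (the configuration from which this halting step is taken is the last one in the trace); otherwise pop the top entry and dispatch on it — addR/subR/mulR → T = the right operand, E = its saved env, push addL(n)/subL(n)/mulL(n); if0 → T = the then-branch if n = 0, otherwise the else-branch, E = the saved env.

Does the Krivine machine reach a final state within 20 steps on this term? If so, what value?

Answer: DIVERGES (no final state within 20 steps)

Execution trace:
step 0: [T=((λx. (x x)) (λx. (x x))) | E=∅ | St=∅]
step 1: [T=(λx. (x x)) | E=∅ | St=[thunk]]
step 2: [T=(x x) | E={x↦thunk((λx. (x x)), ∅)} | St=∅]
step 3: [T=x | E={x↦thunk((λx. (x x)), ∅)} | St=[thunk]]
step 4: [T=(λx. (x x)) | E=∅ | St=[thunk]]
step 5: [T=(x x) | E={x↦thunk(x, {x↦thunk((λx. (x x)), ∅)})} | St=∅]
step 6: [T=x | E={x↦thunk(x, {x↦thunk((λx. (x x)), ∅)})} | St=[thunk]]
step 7: [T=x | E={x↦thunk((λx. (x x)), ∅)} | St=[thunk]]
step 8: [T=(λx. (x x)) | E=∅ | St=[thunk]]
step 9: [T=(x x) | E={x↦thunk(x, {x↦thunk(x, {x↦thunk((λx. (x x)), ∅)})})} | St=∅]
step 10: [T=x | E={x↦thunk(x, {x↦thunk(x, {x↦thunk((λx. (x x)), ∅)})})} | St=[thunk]]
step 11: [T=x | E={x↦thunk(x, {x↦thunk((λx. (x x)), ∅)})} | St=[thunk]]
step 12: [T=x | E={x↦thunk((λx. (x x)), ∅)} | St=[thunk]]
step 13: [T=(λx. (x x)) | E=∅ | St=[thunk]]
step 14: [T=(x x) | E={x↦thunk(x, {x↦thunk(x, {x↦thunk(x, {x↦thunk((λx. (x x)), ∅)})})})} | St=∅]
step 15: [T=x | E={x↦thunk(x, {x↦thunk(x, {x↦thunk(x, {x↦thunk((λx. (x x)), ∅)})})})} | St=[thunk]]
step 16: [T=x | E={x↦thunk(x, {x↦thunk(x, {x↦thunk((λx. (x x)), ∅)})})} | St=[thunk]]
step 17: [T=x | E={x↦thunk(x, {x↦thunk((λx. (x x)), ∅)})} | St=[thunk]]
step 18: [T=x | E={x↦thunk((λx. (x x)), ∅)} | St=[thunk]]
step 19: [T=(λx. (x x)) | E=∅ | St=[thunk]]
step 20: [T=(x x) | E={x↦thunk(x, {x↦thunk(x, {x↦thunk(x, {x↦thunk(x, {x↦thunk((λx. (x x)), ∅)})})})})} | St=∅]
→ 20 transitions taken and the configuration is still not final: no result within 20 steps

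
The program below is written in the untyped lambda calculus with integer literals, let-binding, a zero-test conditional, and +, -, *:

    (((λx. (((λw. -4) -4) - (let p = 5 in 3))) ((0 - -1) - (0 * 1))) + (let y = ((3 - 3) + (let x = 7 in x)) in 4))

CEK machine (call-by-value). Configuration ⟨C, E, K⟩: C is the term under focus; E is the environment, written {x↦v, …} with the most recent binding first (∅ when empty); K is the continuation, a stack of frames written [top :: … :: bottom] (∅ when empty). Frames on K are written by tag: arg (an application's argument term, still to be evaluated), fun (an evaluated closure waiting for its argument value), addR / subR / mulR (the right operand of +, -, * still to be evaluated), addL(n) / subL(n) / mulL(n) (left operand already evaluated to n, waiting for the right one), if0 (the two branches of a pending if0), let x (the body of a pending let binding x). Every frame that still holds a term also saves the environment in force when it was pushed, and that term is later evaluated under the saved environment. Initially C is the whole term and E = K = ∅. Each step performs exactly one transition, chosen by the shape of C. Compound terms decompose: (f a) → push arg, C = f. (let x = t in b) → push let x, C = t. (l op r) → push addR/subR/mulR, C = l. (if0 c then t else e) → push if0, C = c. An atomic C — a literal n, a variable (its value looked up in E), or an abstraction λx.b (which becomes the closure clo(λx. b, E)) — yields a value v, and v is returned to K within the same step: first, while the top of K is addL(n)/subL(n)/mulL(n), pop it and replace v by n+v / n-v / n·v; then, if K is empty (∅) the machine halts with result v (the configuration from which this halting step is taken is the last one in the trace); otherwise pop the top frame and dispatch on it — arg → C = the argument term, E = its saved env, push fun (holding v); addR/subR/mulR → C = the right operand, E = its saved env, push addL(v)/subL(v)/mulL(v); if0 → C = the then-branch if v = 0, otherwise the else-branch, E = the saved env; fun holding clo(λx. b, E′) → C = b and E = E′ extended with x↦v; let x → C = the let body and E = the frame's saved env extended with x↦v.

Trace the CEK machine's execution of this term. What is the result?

step 0: [C=(((λx. (((λw. -4) -4) - (let p = 5 in 3))) ((0 - -1) - (0 * 1))) + (let y = ((3 - 3) + (let x = 7 in x)) in 4)) | E=∅ | K=∅]
step 1: [C=((λx. (((λw. -4) -4) - (let p = 5 in 3))) ((0 - -1) - (0 * 1))) | E=∅ | K=[addR]]
step 2: [C=(λx. (((λw. -4) -4) - (let p = 5 in 3))) | E=∅ | K=[arg :: addR]]
step 3: [C=((0 - -1) - (0 * 1)) | E=∅ | K=[fun :: addR]]
step 4: [C=(0 - -1) | E=∅ | K=[subR :: fun :: addR]]
step 5: [C=0 | E=∅ | K=[subR :: subR :: fun :: addR]]
step 6: [C=-1 | E=∅ | K=[subL(0) :: subR :: fun :: addR]]
step 7: [C=(0 * 1) | E=∅ | K=[subL(1) :: fun :: addR]]
step 8: [C=0 | E=∅ | K=[mulR :: subL(1) :: fun :: addR]]
step 9: [C=1 | E=∅ | K=[mulL(0) :: subL(1) :: fun :: addR]]
step 10: [C=(((λw. -4) -4) - (let p = 5 in 3)) | E={x↦1} | K=[addR]]
step 11: [C=((λw. -4) -4) | E={x↦1} | K=[subR :: addR]]
step 12: [C=(λw. -4) | E={x↦1} | K=[arg :: subR :: addR]]
step 13: [C=-4 | E={x↦1} | K=[fun :: subR :: addR]]
step 14: [C=-4 | E={w↦-4, x↦1} | K=[subR :: addR]]
step 15: [C=(let p = 5 in 3) | E={x↦1} | K=[subL(-4) :: addR]]
step 16: [C=5 | E={x↦1} | K=[let p :: subL(-4) :: addR]]
step 17: [C=3 | E={p↦5, x↦1} | K=[subL(-4) :: addR]]
step 18: [C=(let y = ((3 - 3) + (let x = 7 in x)) in 4) | E=∅ | K=[addL(-7)]]
step 19: [C=((3 - 3) + (let x = 7 in x)) | E=∅ | K=[let y :: addL(-7)]]
step 20: [C=(3 - 3) | E=∅ | K=[addR :: let y :: addL(-7)]]
step 21: [C=3 | E=∅ | K=[subR :: addR :: let y :: addL(-7)]]
step 22: [C=3 | E=∅ | K=[subL(3) :: addR :: let y :: addL(-7)]]
step 23: [C=(let x = 7 in x) | E=∅ | K=[addL(0) :: let y :: addL(-7)]]
step 24: [C=7 | E=∅ | K=[let x :: addL(0) :: let y :: addL(-7)]]
step 25: [C=x | E={x↦7} | K=[addL(0) :: let y :: addL(-7)]]
step 26: [C=4 | E={y↦7} | K=[addL(-7)]]
→ final value -3

Answer: -3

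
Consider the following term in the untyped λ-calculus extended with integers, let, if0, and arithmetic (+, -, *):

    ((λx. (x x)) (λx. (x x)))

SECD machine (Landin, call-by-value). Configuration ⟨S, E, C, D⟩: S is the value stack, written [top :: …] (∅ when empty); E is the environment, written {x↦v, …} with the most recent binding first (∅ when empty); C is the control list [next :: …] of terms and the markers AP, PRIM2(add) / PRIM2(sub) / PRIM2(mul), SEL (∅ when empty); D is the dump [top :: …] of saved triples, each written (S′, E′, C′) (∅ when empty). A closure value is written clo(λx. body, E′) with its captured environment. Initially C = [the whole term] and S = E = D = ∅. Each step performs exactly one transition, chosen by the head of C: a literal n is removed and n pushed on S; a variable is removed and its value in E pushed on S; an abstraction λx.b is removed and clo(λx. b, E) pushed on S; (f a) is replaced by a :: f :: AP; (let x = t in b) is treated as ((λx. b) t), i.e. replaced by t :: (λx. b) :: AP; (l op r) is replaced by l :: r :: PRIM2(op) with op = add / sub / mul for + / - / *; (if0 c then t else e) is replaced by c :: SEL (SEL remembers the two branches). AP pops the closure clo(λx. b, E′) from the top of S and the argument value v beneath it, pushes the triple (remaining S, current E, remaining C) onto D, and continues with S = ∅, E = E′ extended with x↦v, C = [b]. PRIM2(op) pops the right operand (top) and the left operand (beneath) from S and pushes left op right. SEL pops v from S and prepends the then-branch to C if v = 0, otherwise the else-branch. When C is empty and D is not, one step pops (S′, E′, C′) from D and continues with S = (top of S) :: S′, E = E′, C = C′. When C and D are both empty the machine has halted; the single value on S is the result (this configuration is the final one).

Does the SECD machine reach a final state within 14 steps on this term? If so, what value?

t=0: <S=∅, E=∅, C=[((λx. (x x)) (λx. (x x)))], D=∅>
t=1: <S=∅, E=∅, C=[(λx. (x x)) :: (λx. (x x)) :: AP], D=∅>
t=2: <S=[clo(λx. (x x), ∅)], E=∅, C=[(λx. (x x)) :: AP], D=∅>
t=3: <S=[clo(λx. (x x), ∅) :: clo(λx. (x x), ∅)], E=∅, C=[AP], D=∅>
t=4: <S=∅, E={x↦clo(λx. (x x), ∅)}, C=[(x x)], D=[(∅, ∅, ∅)]>
t=5: <S=∅, E={x↦clo(λx. (x x), ∅)}, C=[x :: x :: AP], D=[(∅, ∅, ∅)]>
t=6: <S=[clo(λx. (x x), ∅)], E={x↦clo(λx. (x x), ∅)}, C=[x :: AP], D=[(∅, ∅, ∅)]>
t=7: <S=[clo(λx. (x x), ∅) :: clo(λx. (x x), ∅)], E={x↦clo(λx. (x x), ∅)}, C=[AP], D=[(∅, ∅, ∅)]>
t=8: <S=∅, E={x↦clo(λx. (x x), ∅)}, C=[(x x)], D=[(∅, {x↦clo(λx. (x x), ∅)}, ∅) :: (∅, ∅, ∅)]>
t=9: <S=∅, E={x↦clo(λx. (x x), ∅)}, C=[x :: x :: AP], D=[(∅, {x↦clo(λx. (x x), ∅)}, ∅) :: (∅, ∅, ∅)]>
t=10: <S=[clo(λx. (x x), ∅)], E={x↦clo(λx. (x x), ∅)}, C=[x :: AP], D=[(∅, {x↦clo(λx. (x x), ∅)}, ∅) :: (∅, ∅, ∅)]>
t=11: <S=[clo(λx. (x x), ∅) :: clo(λx. (x x), ∅)], E={x↦clo(λx. (x x), ∅)}, C=[AP], D=[(∅, {x↦clo(λx. (x x), ∅)}, ∅) :: (∅, ∅, ∅)]>
t=12: <S=∅, E={x↦clo(λx. (x x), ∅)}, C=[(x x)], D=[(∅, {x↦clo(λx. (x x), ∅)}, ∅) :: (∅, {x↦clo(λx. (x x), ∅)}, ∅) :: (∅, ∅, ∅)]>
t=13: <S=∅, E={x↦clo(λx. (x x), ∅)}, C=[x :: x :: AP], D=[(∅, {x↦clo(λx. (x x), ∅)}, ∅) :: (∅, {x↦clo(λx. (x x), ∅)}, ∅) :: (∅, ∅, ∅)]>
t=14: <S=[clo(λx. (x x), ∅)], E={x↦clo(λx. (x x), ∅)}, C=[x :: AP], D=[(∅, {x↦clo(λx. (x x), ∅)}, ∅) :: (∅, {x↦clo(λx. (x x), ∅)}, ∅) :: (∅, ∅, ∅)]>
→ 14 transitions taken and the configuration is still not final: no result within 14 steps

Answer: DIVERGES (no final state within 14 steps)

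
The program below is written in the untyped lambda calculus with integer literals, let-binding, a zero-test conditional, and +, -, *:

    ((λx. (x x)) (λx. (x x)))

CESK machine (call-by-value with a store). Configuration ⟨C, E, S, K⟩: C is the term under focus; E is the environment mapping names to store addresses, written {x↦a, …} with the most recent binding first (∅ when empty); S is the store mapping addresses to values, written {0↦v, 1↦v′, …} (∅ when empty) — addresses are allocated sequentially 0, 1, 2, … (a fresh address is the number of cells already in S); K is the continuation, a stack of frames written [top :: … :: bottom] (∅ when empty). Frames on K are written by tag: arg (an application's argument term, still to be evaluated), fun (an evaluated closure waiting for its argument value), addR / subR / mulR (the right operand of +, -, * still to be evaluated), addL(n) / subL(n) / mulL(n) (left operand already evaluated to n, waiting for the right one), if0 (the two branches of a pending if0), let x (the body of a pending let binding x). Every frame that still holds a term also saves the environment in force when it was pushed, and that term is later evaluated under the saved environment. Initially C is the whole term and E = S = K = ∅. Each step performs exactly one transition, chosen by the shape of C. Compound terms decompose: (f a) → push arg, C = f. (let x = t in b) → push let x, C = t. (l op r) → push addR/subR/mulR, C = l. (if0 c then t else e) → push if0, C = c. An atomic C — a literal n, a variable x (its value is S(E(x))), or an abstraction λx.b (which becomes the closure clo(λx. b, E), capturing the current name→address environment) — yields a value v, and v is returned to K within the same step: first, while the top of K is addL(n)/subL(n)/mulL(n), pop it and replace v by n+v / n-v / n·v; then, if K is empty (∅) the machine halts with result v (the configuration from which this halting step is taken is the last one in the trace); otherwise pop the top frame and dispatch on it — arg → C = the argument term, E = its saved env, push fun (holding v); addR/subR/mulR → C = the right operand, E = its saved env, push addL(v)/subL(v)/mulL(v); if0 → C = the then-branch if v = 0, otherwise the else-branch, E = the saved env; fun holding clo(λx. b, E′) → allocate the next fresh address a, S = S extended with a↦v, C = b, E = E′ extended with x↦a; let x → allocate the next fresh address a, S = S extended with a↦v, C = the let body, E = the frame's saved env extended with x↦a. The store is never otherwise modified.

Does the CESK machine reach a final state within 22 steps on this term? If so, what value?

Answer: DIVERGES (no final state within 22 steps)

Derivation:
0. <C=((λx. (x x)) (λx. (x x))), E=∅, S=∅, K=∅>
1. <C=(λx. (x x)), E=∅, S=∅, K=[arg]>
2. <C=(λx. (x x)), E=∅, S=∅, K=[fun]>
3. <C=(x x), E={x↦0}, S={0↦clo(λx. (x x), ∅)}, K=∅>
4. <C=x, E={x↦0}, S={0↦clo(λx. (x x), ∅)}, K=[arg]>
5. <C=x, E={x↦0}, S={0↦clo(λx. (x x), ∅)}, K=[fun]>
6. <C=(x x), E={x↦1}, S={0↦clo(λx. (x x), ∅), 1↦clo(λx. (x x), ∅)}, K=∅>
7. <C=x, E={x↦1}, S={0↦clo(λx. (x x), ∅), 1↦clo(λx. (x x), ∅)}, K=[arg]>
8. <C=x, E={x↦1}, S={0↦clo(λx. (x x), ∅), 1↦clo(λx. (x x), ∅)}, K=[fun]>
9. <C=(x x), E={x↦2}, S={0↦clo(λx. (x x), ∅), 1↦clo(λx. (x x), ∅), 2↦clo(λx. (x x), ∅)}, K=∅>
10. <C=x, E={x↦2}, S={0↦clo(λx. (x x), ∅), 1↦clo(λx. (x x), ∅), 2↦clo(λx. (x x), ∅)}, K=[arg]>
11. <C=x, E={x↦2}, S={0↦clo(λx. (x x), ∅), 1↦clo(λx. (x x), ∅), 2↦clo(λx. (x x), ∅)}, K=[fun]>
12. <C=(x x), E={x↦3}, S={0↦clo(λx. (x x), ∅), 1↦clo(λx. (x x), ∅), 2↦clo(λx. (x x), ∅), 3↦clo(λx. (x x), ∅)}, K=∅>
13. <C=x, E={x↦3}, S={0↦clo(λx. (x x), ∅), 1↦clo(λx. (x x), ∅), 2↦clo(λx. (x x), ∅), 3↦clo(λx. (x x), ∅)}, K=[arg]>
14. <C=x, E={x↦3}, S={0↦clo(λx. (x x), ∅), 1↦clo(λx. (x x), ∅), 2↦clo(λx. (x x), ∅), 3↦clo(λx. (x x), ∅)}, K=[fun]>
15. <C=(x x), E={x↦4}, S={0↦clo(λx. (x x), ∅), 1↦clo(λx. (x x), ∅), 2↦clo(λx. (x x), ∅), 3↦clo(λx. (x x), ∅), 4↦clo(λx. (x x), ∅)}, K=∅>
16. <C=x, E={x↦4}, S={0↦clo(λx. (x x), ∅), 1↦clo(λx. (x x), ∅), 2↦clo(λx. (x x), ∅), 3↦clo(λx. (x x), ∅), 4↦clo(λx. (x x), ∅)}, K=[arg]>
17. <C=x, E={x↦4}, S={0↦clo(λx. (x x), ∅), 1↦clo(λx. (x x), ∅), 2↦clo(λx. (x x), ∅), 3↦clo(λx. (x x), ∅), 4↦clo(λx. (x x), ∅)}, K=[fun]>
18. <C=(x x), E={x↦5}, S={0↦clo(λx. (x x), ∅), 1↦clo(λx. (x x), ∅), 2↦clo(λx. (x x), ∅), 3↦clo(λx. (x x), ∅), 4↦clo(λx. (x x), ∅), 5↦clo(λx. (x x), ∅)}, K=∅>
19. <C=x, E={x↦5}, S={0↦clo(λx. (x x), ∅), 1↦clo(λx. (x x), ∅), 2↦clo(λx. (x x), ∅), 3↦clo(λx. (x x), ∅), 4↦clo(λx. (x x), ∅), 5↦clo(λx. (x x), ∅)}, K=[arg]>
20. <C=x, E={x↦5}, S={0↦clo(λx. (x x), ∅), 1↦clo(λx. (x x), ∅), 2↦clo(λx. (x x), ∅), 3↦clo(λx. (x x), ∅), 4↦clo(λx. (x x), ∅), 5↦clo(λx. (x x), ∅)}, K=[fun]>
21. <C=(x x), E={x↦6}, S={0↦clo(λx. (x x), ∅), 1↦clo(λx. (x x), ∅), 2↦clo(λx. (x x), ∅), 3↦clo(λx. (x x), ∅), 4↦clo(λx. (x x), ∅), 5↦clo(λx. (x x), ∅), 6↦clo(λx. (x x), ∅)}, K=∅>
22. <C=x, E={x↦6}, S={0↦clo(λx. (x x), ∅), 1↦clo(λx. (x x), ∅), 2↦clo(λx. (x x), ∅), 3↦clo(λx. (x x), ∅), 4↦clo(λx. (x x), ∅), 5↦clo(λx. (x x), ∅), 6↦clo(λx. (x x), ∅)}, K=[arg]>
→ 22 transitions taken and the configuration is still not final: no result within 22 steps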